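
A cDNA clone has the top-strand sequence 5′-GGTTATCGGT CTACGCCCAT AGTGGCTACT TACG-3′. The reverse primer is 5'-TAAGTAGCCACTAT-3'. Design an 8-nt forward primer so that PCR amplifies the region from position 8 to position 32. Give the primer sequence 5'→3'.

The reverse primer's reverse complement ATAGTGGCTACTTA matches the template at positions 19–32; the product starts at position 8.
The forward primer is identical to the top strand over positions 8–15: GGTCTACG.

5'-GGTCTACG-3'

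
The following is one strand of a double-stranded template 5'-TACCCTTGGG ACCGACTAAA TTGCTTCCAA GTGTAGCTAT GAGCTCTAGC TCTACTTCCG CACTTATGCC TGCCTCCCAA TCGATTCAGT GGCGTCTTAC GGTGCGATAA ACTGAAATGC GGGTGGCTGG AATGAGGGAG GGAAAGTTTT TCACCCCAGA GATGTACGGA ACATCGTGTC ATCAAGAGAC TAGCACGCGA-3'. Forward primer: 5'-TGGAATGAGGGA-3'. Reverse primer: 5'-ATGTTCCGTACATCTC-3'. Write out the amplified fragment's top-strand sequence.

The forward primer matches the template at positions 128–139.
The reverse primer's reverse complement is GAGATGTACGGAACAT, which matches the template at positions 159–174.
The product is the template from position 128 through 174 (47 bp).

5'-TGGAATGAGGGAGGGAAAGTTTTTCACCCCAGAGATGTACGGAACAT-3'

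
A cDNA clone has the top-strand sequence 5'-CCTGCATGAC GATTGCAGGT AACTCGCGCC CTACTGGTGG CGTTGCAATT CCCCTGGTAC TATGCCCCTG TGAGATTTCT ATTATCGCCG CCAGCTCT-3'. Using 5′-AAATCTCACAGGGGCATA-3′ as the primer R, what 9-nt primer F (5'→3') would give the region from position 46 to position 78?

5'-CAATTCCCC-3'

The reverse primer's reverse complement TATGCCCCTGTGAGATTT matches the template at positions 61–78; the product starts at position 46.
The forward primer is identical to the top strand over positions 46–54: CAATTCCCC.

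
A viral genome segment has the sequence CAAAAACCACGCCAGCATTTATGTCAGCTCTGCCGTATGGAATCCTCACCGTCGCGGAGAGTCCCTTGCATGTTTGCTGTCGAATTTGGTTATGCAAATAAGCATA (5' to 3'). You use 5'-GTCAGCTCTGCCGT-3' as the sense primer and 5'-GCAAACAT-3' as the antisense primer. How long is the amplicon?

55 bp

Scanning the template, GTCAGCTCTGCCGT occurs at positions 23–36; this primer anneals to the bottom strand there with its 3' end pointing downstream.
Reverse complement of the reverse primer: ATGTTTGC. This occurs on the top strand at positions 70–77.
Amplicon spans positions 23–77: 55 bp.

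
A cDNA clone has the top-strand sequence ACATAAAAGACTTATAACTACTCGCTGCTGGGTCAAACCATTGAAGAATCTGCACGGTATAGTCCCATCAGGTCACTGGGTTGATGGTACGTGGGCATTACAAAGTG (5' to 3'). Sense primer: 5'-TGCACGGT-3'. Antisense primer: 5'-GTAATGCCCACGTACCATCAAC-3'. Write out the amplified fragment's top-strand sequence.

The forward primer matches the template at positions 51–58.
Reverse complement of the reverse primer: GTTGATGGTACGTGGGCATTAC. This occurs on the top strand at positions 80–101.
The product is the template from position 51 through 101 (51 bp).

5'-TGCACGGTATAGTCCCATCAGGTCACTGGGTTGATGGTACGTGGGCATTAC-3'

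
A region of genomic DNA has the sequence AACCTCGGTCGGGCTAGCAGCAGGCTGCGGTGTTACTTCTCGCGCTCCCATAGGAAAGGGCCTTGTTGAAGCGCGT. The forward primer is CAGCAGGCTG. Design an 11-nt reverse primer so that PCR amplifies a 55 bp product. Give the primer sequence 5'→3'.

5'-GCTTCAACAAG-3'

The forward primer binds at positions 18–27, so a 55 bp product ends at position 18 + 55 − 1 = 72.
The reverse primer anneals to the top strand over positions 62–72, i.e. to CTTGTTGAAGC.
Its sequence written 5'→3' is the reverse complement: GCTTCAACAAG.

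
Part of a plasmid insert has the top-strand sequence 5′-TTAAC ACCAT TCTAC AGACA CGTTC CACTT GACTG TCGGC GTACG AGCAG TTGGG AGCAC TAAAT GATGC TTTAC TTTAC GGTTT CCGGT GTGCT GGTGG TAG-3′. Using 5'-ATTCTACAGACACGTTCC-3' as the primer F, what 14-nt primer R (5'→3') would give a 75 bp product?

The forward primer binds at positions 9–26, so a 75 bp product ends at position 9 + 75 − 1 = 83.
The reverse primer anneals to the top strand over positions 70–83, i.e. to CTTTACTTTACGGT.
Its sequence written 5'→3' is the reverse complement: ACCGTAAAGTAAAG.

5'-ACCGTAAAGTAAAG-3'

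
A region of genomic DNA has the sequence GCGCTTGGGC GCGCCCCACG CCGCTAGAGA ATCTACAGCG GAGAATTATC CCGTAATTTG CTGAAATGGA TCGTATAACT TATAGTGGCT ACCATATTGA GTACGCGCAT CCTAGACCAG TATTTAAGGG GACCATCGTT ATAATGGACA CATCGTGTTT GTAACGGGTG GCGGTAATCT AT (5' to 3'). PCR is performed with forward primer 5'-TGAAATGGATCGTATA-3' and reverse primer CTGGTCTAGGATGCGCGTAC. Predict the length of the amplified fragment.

59 bp

Scanning the template, TGAAATGGATCGTATA occurs at positions 62–77; this primer anneals to the bottom strand there with its 3' end pointing downstream.
Reverse complement of the reverse primer: GTACGCGCATCCTAGACCAG. This occurs on the top strand at positions 101–120.
The product runs from position 62 to position 120, so its length is 120 − 62 + 1 = 59 bp.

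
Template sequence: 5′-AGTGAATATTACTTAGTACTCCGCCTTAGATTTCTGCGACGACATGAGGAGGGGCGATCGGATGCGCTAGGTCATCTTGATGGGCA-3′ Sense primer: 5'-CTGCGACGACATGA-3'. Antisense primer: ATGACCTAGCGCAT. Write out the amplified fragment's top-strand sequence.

Forward primer CTGCGACGACATGA is found on the top strand at positions 34–47.
Reverse complement of the reverse primer: ATGCGCTAGGTCAT. This occurs on the top strand at positions 62–75.
The product is the template from position 34 through 75 (42 bp).

5'-CTGCGACGACATGAGGAGGGGCGATCGGATGCGCTAGGTCAT-3'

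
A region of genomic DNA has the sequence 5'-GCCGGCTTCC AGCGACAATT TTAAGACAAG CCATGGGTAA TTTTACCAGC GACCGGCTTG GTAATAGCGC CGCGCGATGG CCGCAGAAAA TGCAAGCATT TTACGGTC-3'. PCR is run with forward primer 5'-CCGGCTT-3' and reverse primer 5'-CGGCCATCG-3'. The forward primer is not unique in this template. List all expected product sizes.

The forward primer CCGGCTT matches the top strand at positions 2–8, 53–59.
The reverse primer's reverse complement is CGATGGCCG, matching at positions 75–83.
Each forward site pairs with the reverse site to give a product ending at position 83: sizes 82, 31 bp.

82 bp, 31 bp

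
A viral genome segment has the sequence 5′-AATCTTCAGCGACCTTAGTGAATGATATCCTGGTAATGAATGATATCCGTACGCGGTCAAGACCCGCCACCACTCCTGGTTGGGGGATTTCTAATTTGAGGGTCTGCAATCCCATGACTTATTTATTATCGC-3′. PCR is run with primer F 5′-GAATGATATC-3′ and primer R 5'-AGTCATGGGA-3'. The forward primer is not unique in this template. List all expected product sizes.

100 bp, 82 bp

The forward primer GAATGATATC matches the top strand at positions 20–29, 38–47.
The reverse primer's reverse complement is TCCCATGACT, matching at positions 110–119.
Each forward site pairs with the reverse site to give a product ending at position 119: sizes 100, 82 bp.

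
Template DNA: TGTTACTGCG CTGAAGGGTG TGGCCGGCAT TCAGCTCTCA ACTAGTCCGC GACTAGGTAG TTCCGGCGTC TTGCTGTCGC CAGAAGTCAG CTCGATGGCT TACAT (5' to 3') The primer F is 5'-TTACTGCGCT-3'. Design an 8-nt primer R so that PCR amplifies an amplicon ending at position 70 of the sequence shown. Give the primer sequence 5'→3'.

5'-GACGCCGG-3'

The forward primer binds at positions 3–12; the product's 3' end on the top strand is position 70.
The reverse primer anneals to the top strand over positions 63–70, i.e. to CCGGCGTC.
Its sequence written 5'→3' is the reverse complement: GACGCCGG.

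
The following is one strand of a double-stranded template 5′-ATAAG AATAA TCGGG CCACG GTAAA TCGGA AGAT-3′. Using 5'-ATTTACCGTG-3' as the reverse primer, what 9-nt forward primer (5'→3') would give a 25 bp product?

The reverse primer's reverse complement CACGGTAAAT matches the template at positions 17–26, so the product ends at position 26.
A 25 bp product then starts at position 26 − 25 + 1 = 2.
The forward primer is identical to the top strand there: TAAGAATAA.

5'-TAAGAATAA-3'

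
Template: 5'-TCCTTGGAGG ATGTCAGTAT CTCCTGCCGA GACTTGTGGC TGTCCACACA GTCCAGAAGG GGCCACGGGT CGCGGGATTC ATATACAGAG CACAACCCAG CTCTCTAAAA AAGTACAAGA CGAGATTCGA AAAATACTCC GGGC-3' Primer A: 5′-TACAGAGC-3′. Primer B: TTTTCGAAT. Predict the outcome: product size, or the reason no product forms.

Yes — a 50 bp product.

Primer A (TACAGAGC) matches the top strand at positions 84–91; it acts as a forward primer.
Primer B's reverse complement is ATTCGAAAA, matching the top strand at positions 125–133; it acts as a reverse primer.
The 3' ends face each other across positions 84–133, giving a 50 bp product.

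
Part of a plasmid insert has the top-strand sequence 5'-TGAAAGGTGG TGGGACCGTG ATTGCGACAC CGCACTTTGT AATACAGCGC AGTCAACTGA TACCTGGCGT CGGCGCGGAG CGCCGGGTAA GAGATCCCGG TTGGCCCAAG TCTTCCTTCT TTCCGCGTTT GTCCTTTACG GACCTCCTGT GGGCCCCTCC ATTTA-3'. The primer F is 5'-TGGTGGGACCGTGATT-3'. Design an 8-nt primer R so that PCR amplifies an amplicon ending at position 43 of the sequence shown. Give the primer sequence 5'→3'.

The forward primer binds at positions 8–23; the product's 3' end on the top strand is position 43.
The reverse primer anneals to the top strand over positions 36–43, i.e. to TTTGTAAT.
Its sequence written 5'→3' is the reverse complement: ATTACAAA.

5'-ATTACAAA-3'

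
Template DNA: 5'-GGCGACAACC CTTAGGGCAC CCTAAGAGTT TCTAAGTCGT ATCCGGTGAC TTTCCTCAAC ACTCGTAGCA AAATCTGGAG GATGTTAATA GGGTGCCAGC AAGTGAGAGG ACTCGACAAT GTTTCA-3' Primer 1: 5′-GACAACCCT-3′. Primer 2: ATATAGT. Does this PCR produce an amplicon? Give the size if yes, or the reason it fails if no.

Primer 2 (ATATAGT) does not match the top strand, and its reverse complement ACTATAT does not match either.
With no annealing site for primer 2, no amplification occurs.

No product — primer 2 has no binding site in the template.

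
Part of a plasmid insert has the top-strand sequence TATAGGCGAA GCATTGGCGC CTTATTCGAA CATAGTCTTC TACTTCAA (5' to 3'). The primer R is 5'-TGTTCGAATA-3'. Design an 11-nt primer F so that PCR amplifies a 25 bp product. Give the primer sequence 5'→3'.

5'-GAAGCATTGGC-3'

The reverse primer's reverse complement TATTCGAACA matches the template at positions 23–32, so the product ends at position 32.
A 25 bp product then starts at position 32 − 25 + 1 = 8.
The forward primer is identical to the top strand there: GAAGCATTGGC.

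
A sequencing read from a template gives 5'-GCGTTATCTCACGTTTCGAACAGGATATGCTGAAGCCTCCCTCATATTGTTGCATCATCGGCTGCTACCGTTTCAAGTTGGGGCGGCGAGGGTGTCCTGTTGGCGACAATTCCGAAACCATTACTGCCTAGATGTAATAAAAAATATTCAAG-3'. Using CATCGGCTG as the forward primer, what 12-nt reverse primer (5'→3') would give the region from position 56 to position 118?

The product's 3' end on the top strand is position 118.
The reverse primer anneals to the top strand over positions 107–118, i.e. to CAATTCCGAAAC.
Its sequence written 5'→3' is the reverse complement: GTTTCGGAATTG.

5'-GTTTCGGAATTG-3'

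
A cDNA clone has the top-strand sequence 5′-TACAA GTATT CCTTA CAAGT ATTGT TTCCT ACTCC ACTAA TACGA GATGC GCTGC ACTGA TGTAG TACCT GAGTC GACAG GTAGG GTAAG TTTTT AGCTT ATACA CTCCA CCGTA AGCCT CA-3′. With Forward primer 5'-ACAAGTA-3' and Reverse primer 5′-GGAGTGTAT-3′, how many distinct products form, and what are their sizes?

The forward primer ACAAGTA matches the top strand at positions 2–8, 15–21.
The reverse primer's reverse complement is ATACACTCC, matching at positions 101–109.
Each forward site pairs with the reverse site to give a product ending at position 109: sizes 108, 95 bp.

Two products: 108 bp, 95 bp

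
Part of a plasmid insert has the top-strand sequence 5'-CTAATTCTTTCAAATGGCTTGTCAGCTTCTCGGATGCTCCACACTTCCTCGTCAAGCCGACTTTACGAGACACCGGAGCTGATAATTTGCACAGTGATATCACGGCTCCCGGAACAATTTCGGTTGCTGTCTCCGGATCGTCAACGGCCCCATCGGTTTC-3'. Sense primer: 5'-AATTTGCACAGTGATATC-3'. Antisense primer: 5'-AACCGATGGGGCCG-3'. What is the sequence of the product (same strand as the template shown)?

5'-AATTTGCACAGTGATATCACGGCTCCCGGAACAATTTCGGTTGCTGTCTCCGGATCGTCAACGGCCCCATCGGTT-3'

Scanning the template, AATTTGCACAGTGATATC occurs at positions 84–101; this primer anneals to the bottom strand there with its 3' end pointing downstream.
The reverse primer's reverse complement is CGGCCCCATCGGTT, which matches the template at positions 145–158.
The product is the template from position 84 through 158 (75 bp).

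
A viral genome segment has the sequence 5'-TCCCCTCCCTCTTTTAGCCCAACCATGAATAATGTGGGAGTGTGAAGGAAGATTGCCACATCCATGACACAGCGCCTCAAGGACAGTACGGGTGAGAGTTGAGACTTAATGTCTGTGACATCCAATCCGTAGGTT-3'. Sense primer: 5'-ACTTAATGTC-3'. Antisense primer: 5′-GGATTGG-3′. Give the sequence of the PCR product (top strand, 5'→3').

5'-ACTTAATGTCTGTGACATCCAATCC-3'

Scanning the template, ACTTAATGTC occurs at positions 104–113; this primer anneals to the bottom strand there with its 3' end pointing downstream.
The reverse primer's reverse complement is CCAATCC, which matches the template at positions 122–128.
The product is the template from position 104 through 128 (25 bp).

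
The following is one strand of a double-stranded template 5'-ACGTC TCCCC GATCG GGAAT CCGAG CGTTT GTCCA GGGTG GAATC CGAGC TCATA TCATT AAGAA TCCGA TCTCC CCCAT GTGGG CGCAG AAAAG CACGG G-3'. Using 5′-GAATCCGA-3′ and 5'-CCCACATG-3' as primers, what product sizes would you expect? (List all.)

The forward primer GAATCCGA matches the top strand at positions 17–24, 41–48, 63–70.
The reverse primer's reverse complement is CATGTGGG, matching at positions 78–85.
Each forward site pairs with the reverse site to give a product ending at position 85: sizes 69, 45, 23 bp.

69 bp, 45 bp, 23 bp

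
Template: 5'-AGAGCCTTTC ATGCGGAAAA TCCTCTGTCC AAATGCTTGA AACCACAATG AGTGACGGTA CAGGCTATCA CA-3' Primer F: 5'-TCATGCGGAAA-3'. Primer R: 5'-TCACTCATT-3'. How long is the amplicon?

47 bp

Scanning the template, TCATGCGGAAA occurs at positions 9–19; this primer anneals to the bottom strand there with its 3' end pointing downstream.
Reverse complement of the reverse primer: AATGAGTGA. This occurs on the top strand at positions 47–55.
Product length = (reverse-primer end) − (forward-primer start) + 1 = 55 − 9 + 1 = 47 bp.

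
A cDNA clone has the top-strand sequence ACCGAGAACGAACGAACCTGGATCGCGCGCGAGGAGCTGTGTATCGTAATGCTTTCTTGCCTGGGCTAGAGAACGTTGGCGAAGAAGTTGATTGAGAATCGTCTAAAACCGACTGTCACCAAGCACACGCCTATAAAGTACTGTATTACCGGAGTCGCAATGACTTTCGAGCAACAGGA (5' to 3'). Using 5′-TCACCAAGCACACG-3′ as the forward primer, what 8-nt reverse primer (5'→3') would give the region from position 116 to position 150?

The product's 3' end on the top strand is position 150.
The reverse primer anneals to the top strand over positions 143–150, i.e. to GTATTACC.
Its sequence written 5'→3' is the reverse complement: GGTAATAC.

5'-GGTAATAC-3'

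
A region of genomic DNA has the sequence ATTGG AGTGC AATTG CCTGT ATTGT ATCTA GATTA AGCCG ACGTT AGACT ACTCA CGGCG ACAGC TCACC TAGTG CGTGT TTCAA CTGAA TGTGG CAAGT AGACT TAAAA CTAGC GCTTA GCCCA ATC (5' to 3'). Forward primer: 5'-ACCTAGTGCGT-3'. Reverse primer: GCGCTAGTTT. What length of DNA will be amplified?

50 bp

Forward primer ACCTAGTGCGT is found on the top strand at positions 68–78.
Taking the reverse complement of GCGCTAGTTT gives AAACTAGCGC, found at positions 108–117 on the template; the primer anneals here to the top strand with its 3' end pointing upstream.
The product runs from position 68 to position 117, so its length is 117 − 68 + 1 = 50 bp.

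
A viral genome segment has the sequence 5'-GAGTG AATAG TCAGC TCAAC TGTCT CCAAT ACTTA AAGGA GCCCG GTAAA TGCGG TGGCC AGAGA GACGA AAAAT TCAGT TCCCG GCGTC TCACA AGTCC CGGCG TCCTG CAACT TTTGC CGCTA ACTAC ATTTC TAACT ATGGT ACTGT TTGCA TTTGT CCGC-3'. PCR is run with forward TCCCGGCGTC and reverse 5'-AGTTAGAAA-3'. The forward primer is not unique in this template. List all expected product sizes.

60 bp, 43 bp

The forward primer TCCCGGCGTC matches the top strand at positions 81–90, 98–107.
The reverse primer's reverse complement is TTTCTAACT, matching at positions 132–140.
Each forward site pairs with the reverse site to give a product ending at position 140: sizes 60, 43 bp.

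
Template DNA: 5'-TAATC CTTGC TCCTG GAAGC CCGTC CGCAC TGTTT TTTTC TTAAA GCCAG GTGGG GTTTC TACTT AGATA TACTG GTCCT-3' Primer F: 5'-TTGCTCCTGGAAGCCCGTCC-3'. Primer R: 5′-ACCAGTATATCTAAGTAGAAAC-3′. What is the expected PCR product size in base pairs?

The forward primer matches the template at positions 7–26.
Taking the reverse complement of ACCAGTATATCTAAGTAGAAAC gives GTTTCTACTTAGATATACTGGT, found at positions 56–77 on the template; the primer anneals here to the top strand with its 3' end pointing upstream.
Amplicon spans positions 7–77: 71 bp.

71 bp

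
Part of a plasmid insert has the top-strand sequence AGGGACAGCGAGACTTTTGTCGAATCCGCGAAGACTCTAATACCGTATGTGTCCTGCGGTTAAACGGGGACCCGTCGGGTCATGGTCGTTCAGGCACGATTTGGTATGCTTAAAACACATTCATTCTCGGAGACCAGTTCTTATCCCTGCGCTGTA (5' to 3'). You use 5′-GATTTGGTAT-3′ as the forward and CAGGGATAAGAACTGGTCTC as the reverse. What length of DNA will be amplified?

52 bp

The forward primer matches the template at positions 98–107.
Reverse complement of the reverse primer: GAGACCAGTTCTTATCCCTG. This occurs on the top strand at positions 130–149.
Amplicon spans positions 98–149: 52 bp.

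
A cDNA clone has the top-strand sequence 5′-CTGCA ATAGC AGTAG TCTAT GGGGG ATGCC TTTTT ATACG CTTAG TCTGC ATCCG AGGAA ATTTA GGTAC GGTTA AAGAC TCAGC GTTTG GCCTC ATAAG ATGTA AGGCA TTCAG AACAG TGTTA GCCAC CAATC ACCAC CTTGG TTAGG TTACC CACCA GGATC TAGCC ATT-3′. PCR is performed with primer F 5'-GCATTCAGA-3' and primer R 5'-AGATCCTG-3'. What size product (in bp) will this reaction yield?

59 bp

The forward primer matches the template at positions 108–116.
The reverse primer's reverse complement is CAGGATCT, which matches the template at positions 159–166.
Amplicon spans positions 108–166: 59 bp.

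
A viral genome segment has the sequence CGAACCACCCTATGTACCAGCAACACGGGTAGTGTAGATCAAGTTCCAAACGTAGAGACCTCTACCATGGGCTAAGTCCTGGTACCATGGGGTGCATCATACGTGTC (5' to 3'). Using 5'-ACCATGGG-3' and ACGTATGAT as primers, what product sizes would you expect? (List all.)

The forward primer ACCATGGG matches the top strand at positions 64–71, 84–91.
The reverse primer's reverse complement is ATCATACGT, matching at positions 96–104.
Each forward site pairs with the reverse site to give a product ending at position 104: sizes 41, 21 bp.

41 bp, 21 bp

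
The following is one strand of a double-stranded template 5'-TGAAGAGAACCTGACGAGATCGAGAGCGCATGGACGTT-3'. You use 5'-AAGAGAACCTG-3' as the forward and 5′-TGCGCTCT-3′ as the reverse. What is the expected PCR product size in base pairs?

28 bp

The forward primer matches the template at positions 3–13.
Taking the reverse complement of TGCGCTCT gives AGAGCGCA, found at positions 23–30 on the template; the primer anneals here to the top strand with its 3' end pointing upstream.
Amplicon spans positions 3–30: 28 bp.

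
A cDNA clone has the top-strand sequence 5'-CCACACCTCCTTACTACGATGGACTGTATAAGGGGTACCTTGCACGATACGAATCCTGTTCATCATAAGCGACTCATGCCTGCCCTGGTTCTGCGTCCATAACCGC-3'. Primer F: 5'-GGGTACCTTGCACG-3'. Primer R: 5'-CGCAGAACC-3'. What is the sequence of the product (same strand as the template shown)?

Scanning the template, GGGTACCTTGCACG occurs at positions 33–46; this primer anneals to the bottom strand there with its 3' end pointing downstream.
Taking the reverse complement of CGCAGAACC gives GGTTCTGCG, found at positions 87–95 on the template; the primer anneals here to the top strand with its 3' end pointing upstream.
The product is the template from position 33 through 95 (63 bp).

5'-GGGTACCTTGCACGATACGAATCCTGTTCATCATAAGCGACTCATGCCTGCCCTGGTTCTGCG-3'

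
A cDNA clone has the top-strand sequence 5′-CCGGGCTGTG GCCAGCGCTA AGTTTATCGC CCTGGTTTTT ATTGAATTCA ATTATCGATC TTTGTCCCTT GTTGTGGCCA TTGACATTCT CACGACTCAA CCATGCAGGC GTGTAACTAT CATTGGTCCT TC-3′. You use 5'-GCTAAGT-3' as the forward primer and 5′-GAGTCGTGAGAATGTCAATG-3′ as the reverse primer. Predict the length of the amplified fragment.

Scanning the template, GCTAAGT occurs at positions 17–23; this primer anneals to the bottom strand there with its 3' end pointing downstream.
Taking the reverse complement of GAGTCGTGAGAATGTCAATG gives CATTGACATTCTCACGACTC, found at positions 79–98 on the template; the primer anneals here to the top strand with its 3' end pointing upstream.
Amplicon spans positions 17–98: 82 bp.

82 bp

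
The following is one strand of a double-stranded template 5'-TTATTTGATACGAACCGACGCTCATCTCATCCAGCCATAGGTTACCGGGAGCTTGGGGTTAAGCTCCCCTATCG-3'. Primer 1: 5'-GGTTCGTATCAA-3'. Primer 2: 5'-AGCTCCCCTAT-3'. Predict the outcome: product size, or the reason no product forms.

No product — the primers' 3' ends point away from each other.

Primer 1 (GGTTCGTATCAA) has reverse complement TTGATACGAACC, which matches the top strand at positions 5–16; primer 1 anneals to the top strand there with its 3' end pointing upstream toward position 5.
Primer 2 (AGCTCCCCTAT) matches the top strand directly at positions 62–72; it anneals to the bottom strand with its 3' end pointing downstream toward position 72.
The 3' ends diverge (primer 1 extends toward position 1, primer 2 toward position 74), so the primers never converge on a shared product.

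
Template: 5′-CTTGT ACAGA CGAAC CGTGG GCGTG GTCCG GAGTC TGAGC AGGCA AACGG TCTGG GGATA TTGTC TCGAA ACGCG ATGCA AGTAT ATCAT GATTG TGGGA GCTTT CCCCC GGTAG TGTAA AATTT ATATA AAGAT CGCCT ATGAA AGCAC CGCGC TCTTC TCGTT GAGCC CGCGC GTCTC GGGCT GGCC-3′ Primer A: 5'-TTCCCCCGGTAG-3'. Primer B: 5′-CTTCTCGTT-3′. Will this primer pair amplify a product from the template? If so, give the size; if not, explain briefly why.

Primer A (TTCCCCCGGTAG) matches the top strand at positions 104–115 (3' end points downstream).
Primer B (CTTCTCGTT) also matches the top strand directly, at positions 157–165 — its reverse complement AACGAGAAG is not present.
Both primers anneal to the bottom strand with 3' ends pointing the same way, so neither can prime synthesis back toward the other.

No product — both primers anneal to the same strand and extend in the same direction.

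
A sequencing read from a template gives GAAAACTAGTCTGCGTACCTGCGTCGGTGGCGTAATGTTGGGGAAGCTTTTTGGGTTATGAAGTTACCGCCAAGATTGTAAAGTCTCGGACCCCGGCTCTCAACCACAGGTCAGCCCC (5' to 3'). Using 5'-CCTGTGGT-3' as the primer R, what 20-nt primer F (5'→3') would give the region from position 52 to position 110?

5'-TGGGTTATGAAGTTACCGCC-3'

The reverse primer's reverse complement ACCACAGG matches the template at positions 103–110; the product starts at position 52.
The forward primer is identical to the top strand over positions 52–71: TGGGTTATGAAGTTACCGCC.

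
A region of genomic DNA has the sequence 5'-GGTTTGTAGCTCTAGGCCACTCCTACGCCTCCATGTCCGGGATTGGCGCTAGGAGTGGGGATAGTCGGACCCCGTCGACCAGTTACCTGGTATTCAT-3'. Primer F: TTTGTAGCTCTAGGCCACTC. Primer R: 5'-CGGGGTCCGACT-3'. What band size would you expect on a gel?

Scanning the template, TTTGTAGCTCTAGGCCACTC occurs at positions 3–22; this primer anneals to the bottom strand there with its 3' end pointing downstream.
The reverse primer's reverse complement is AGTCGGACCCCG, which matches the template at positions 63–74.
The product runs from position 3 to position 74, so its length is 74 − 3 + 1 = 72 bp.

72 bp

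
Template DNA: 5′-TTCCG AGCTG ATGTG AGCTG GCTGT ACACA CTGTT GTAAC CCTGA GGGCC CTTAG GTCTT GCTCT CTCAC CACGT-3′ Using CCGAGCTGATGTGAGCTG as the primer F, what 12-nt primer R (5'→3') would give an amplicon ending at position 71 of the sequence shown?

The forward primer binds at positions 3–20; the product's 3' end on the top strand is position 71.
The reverse primer anneals to the top strand over positions 60–71, i.e. to TGCTCTCTCACC.
Its sequence written 5'→3' is the reverse complement: GGTGAGAGAGCA.

5'-GGTGAGAGAGCA-3'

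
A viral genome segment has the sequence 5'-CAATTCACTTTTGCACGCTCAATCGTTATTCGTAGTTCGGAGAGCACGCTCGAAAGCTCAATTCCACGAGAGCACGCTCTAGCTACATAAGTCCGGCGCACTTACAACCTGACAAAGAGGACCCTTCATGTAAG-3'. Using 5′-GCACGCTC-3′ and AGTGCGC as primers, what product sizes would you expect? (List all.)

The forward primer GCACGCTC matches the top strand at positions 13–20, 44–51, 72–79.
The reverse primer's reverse complement is GCGCACT, matching at positions 96–102.
Each forward site pairs with the reverse site to give a product ending at position 102: sizes 90, 59, 31 bp.

90 bp, 59 bp, 31 bp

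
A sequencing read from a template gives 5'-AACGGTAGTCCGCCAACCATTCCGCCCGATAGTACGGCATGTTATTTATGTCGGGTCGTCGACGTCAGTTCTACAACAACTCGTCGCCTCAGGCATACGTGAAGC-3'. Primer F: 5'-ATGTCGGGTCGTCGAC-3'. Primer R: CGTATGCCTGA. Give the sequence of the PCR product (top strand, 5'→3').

Forward primer ATGTCGGGTCGTCGAC is found on the top strand at positions 48–63.
Taking the reverse complement of CGTATGCCTGA gives TCAGGCATACG, found at positions 89–99 on the template; the primer anneals here to the top strand with its 3' end pointing upstream.
The product is the template from position 48 through 99 (52 bp).

5'-ATGTCGGGTCGTCGACGTCAGTTCTACAACAACTCGTCGCCTCAGGCATACG-3'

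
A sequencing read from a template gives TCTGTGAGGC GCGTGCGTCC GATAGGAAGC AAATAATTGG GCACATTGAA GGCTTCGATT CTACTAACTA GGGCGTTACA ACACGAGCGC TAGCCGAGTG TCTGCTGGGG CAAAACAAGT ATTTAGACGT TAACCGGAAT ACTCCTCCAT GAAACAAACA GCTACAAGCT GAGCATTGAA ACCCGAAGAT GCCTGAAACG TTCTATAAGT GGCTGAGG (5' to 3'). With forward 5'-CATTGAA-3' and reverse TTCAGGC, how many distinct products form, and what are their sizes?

The forward primer CATTGAA matches the top strand at positions 44–50, 174–180.
The reverse primer's reverse complement is GCCTGAA, matching at positions 191–197.
Each forward site pairs with the reverse site to give a product ending at position 197: sizes 154, 24 bp.

Two products: 154 bp, 24 bp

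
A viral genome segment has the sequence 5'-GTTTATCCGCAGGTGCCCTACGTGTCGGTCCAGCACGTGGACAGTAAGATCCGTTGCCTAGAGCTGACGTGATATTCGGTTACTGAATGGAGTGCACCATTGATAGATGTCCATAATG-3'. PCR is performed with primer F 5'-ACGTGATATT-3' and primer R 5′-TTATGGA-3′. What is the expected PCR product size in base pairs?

The forward primer matches the template at positions 67–76.
Taking the reverse complement of TTATGGA gives TCCATAA, found at positions 110–116 on the template; the primer anneals here to the top strand with its 3' end pointing upstream.
The product runs from position 67 to position 116, so its length is 116 − 67 + 1 = 50 bp.

50 bp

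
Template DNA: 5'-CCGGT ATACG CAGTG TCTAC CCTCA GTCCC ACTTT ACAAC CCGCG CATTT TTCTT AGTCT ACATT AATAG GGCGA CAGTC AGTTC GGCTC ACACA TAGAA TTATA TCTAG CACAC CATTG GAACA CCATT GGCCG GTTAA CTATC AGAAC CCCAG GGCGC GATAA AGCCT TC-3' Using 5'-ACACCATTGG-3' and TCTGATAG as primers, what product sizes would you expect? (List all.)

37 bp, 26 bp

The forward primer ACACCATTGG matches the top strand at positions 112–121, 123–132.
The reverse primer's reverse complement is CTATCAGA, matching at positions 141–148.
Each forward site pairs with the reverse site to give a product ending at position 148: sizes 37, 26 bp.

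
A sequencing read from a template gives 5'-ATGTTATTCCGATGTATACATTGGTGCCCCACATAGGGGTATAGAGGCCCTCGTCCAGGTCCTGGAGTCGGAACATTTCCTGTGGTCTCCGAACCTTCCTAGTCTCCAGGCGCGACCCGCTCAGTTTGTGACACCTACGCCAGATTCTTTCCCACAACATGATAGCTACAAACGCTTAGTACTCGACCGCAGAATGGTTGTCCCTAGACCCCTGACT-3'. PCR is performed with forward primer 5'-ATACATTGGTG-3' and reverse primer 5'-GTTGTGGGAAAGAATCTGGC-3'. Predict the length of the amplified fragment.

Scanning the template, ATACATTGGTG occurs at positions 16–26; this primer anneals to the bottom strand there with its 3' end pointing downstream.
Reverse complement of the reverse primer: GCCAGATTCTTTCCCACAAC. This occurs on the top strand at positions 139–158.
Product length = (reverse-primer end) − (forward-primer start) + 1 = 158 − 16 + 1 = 143 bp.

143 bp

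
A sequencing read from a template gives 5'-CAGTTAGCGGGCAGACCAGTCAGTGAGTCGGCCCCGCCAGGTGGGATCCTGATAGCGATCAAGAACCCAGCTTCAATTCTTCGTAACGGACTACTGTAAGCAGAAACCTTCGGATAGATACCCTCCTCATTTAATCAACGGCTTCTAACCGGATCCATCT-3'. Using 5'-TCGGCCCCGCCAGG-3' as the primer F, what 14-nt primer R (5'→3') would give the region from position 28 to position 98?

The product's 3' end on the top strand is position 98.
The reverse primer anneals to the top strand over positions 85–98, i.e. to AACGGACTACTGTA.
Its sequence written 5'→3' is the reverse complement: TACAGTAGTCCGTT.

5'-TACAGTAGTCCGTT-3'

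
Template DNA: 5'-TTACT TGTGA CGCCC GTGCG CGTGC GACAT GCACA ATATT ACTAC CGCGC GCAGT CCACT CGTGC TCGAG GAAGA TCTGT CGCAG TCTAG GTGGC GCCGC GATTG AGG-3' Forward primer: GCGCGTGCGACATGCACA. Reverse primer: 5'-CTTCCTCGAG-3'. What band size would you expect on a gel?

The forward primer matches the template at positions 18–35.
Taking the reverse complement of CTTCCTCGAG gives CTCGAGGAAG, found at positions 65–74 on the template; the primer anneals here to the top strand with its 3' end pointing upstream.
Amplicon spans positions 18–74: 57 bp.

57 bp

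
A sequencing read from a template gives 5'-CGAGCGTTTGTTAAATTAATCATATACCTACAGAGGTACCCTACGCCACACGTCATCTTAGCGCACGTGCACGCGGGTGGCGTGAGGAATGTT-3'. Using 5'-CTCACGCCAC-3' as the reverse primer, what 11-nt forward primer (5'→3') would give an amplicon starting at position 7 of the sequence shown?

5'-TTTGTTAAATT-3'

The reverse primer's reverse complement GTGGCGTGAG matches the template at positions 77–86; the product starts at position 7.
The forward primer is identical to the top strand over positions 7–17: TTTGTTAAATT.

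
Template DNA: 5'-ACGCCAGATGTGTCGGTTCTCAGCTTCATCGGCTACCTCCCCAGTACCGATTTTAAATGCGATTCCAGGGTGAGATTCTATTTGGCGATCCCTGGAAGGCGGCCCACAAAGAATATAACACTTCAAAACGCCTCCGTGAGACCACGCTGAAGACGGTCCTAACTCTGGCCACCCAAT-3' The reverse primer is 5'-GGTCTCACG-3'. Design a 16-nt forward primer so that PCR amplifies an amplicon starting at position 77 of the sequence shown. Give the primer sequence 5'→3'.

The reverse primer's reverse complement CGTGAGACC matches the template at positions 135–143; the product starts at position 77.
The forward primer is identical to the top strand over positions 77–92: TCTATTTGGCGATCCC.

5'-TCTATTTGGCGATCCC-3'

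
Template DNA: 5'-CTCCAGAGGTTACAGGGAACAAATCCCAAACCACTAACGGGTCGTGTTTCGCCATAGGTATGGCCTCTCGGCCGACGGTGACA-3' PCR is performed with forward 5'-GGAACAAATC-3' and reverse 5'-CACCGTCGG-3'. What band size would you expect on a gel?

Forward primer GGAACAAATC is found on the top strand at positions 16–25.
Taking the reverse complement of CACCGTCGG gives CCGACGGTG, found at positions 72–80 on the template; the primer anneals here to the top strand with its 3' end pointing upstream.
Amplicon spans positions 16–80: 65 bp.

65 bp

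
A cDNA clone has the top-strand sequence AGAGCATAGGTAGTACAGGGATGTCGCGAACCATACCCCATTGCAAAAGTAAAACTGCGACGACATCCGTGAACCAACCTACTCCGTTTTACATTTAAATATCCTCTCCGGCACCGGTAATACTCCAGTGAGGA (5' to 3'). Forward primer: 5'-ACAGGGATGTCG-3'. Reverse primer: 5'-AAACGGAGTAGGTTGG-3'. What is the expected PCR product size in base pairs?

75 bp

Scanning the template, ACAGGGATGTCG occurs at positions 15–26; this primer anneals to the bottom strand there with its 3' end pointing downstream.
Taking the reverse complement of AAACGGAGTAGGTTGG gives CCAACCTACTCCGTTT, found at positions 74–89 on the template; the primer anneals here to the top strand with its 3' end pointing upstream.
The product runs from position 15 to position 89, so its length is 89 − 15 + 1 = 75 bp.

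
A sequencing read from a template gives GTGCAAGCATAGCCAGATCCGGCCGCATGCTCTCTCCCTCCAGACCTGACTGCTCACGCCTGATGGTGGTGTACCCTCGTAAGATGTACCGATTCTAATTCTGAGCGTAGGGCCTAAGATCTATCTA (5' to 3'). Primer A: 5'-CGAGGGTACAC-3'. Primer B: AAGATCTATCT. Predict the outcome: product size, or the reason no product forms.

No product — the primers' 3' ends point away from each other.

Primer A (CGAGGGTACAC) has reverse complement GTGTACCCTCG, which matches the top strand at positions 69–79; primer A anneals to the top strand there with its 3' end pointing upstream toward position 69.
Primer B (AAGATCTATCT) matches the top strand directly at positions 116–126; it anneals to the bottom strand with its 3' end pointing downstream toward position 126.
The 3' ends diverge (primer A extends toward position 1, primer B toward position 127), so the primers never converge on a shared product.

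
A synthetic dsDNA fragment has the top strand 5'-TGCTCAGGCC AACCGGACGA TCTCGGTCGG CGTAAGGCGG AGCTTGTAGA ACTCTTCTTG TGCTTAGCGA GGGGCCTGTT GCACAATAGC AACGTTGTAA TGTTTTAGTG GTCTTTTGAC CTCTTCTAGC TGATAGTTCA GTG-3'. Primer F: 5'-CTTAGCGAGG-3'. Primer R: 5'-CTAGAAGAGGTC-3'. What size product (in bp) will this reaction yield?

The forward primer matches the template at positions 63–72.
The reverse primer's reverse complement is GACCTCTTCTAG, which matches the template at positions 118–129.
The product runs from position 63 to position 129, so its length is 129 − 63 + 1 = 67 bp.

67 bp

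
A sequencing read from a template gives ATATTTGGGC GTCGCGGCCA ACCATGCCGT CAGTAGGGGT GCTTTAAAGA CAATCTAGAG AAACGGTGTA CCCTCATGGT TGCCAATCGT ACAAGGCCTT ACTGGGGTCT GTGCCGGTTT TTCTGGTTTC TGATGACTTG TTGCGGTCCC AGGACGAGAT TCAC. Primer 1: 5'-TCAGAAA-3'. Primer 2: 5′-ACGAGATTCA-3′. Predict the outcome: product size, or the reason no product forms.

Primer 1 (TCAGAAA) has reverse complement TTTCTGA, which matches the top strand at positions 127–133; primer 1 anneals to the top strand there with its 3' end pointing upstream toward position 127.
Primer 2 (ACGAGATTCA) matches the top strand directly at positions 154–163; it anneals to the bottom strand with its 3' end pointing downstream toward position 163.
The 3' ends diverge (primer 1 extends toward position 1, primer 2 toward position 164), so the primers never converge on a shared product.

No product — the primers' 3' ends point away from each other.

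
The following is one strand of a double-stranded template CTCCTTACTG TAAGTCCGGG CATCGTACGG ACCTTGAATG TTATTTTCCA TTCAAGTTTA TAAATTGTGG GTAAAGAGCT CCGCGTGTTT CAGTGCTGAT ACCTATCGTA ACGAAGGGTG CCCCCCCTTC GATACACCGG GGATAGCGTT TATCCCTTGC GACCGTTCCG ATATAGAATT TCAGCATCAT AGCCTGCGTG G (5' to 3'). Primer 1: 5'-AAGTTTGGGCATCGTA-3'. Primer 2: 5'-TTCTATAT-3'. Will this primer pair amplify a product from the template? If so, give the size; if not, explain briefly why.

Primer 1 (AAGTTTGGGCATCGTA) does not match the top strand, and its reverse complement TACGATGCCCAAACTT does not match either.
With no annealing site for primer 1, no amplification occurs.

No product — primer 1 has no binding site in the template.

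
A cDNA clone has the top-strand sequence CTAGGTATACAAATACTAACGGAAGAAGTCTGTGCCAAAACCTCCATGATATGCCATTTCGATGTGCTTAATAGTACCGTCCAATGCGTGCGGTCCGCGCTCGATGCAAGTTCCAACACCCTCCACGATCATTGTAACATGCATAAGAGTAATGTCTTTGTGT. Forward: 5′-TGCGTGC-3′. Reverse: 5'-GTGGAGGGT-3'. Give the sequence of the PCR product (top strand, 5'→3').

Scanning the template, TGCGTGC occurs at positions 85–91; this primer anneals to the bottom strand there with its 3' end pointing downstream.
Reverse complement of the reverse primer: ACCCTCCAC. This occurs on the top strand at positions 118–126.
The product is the template from position 85 through 126 (42 bp).

5'-TGCGTGCGGTCCGCGCTCGATGCAAGTTCCAACACCCTCCAC-3'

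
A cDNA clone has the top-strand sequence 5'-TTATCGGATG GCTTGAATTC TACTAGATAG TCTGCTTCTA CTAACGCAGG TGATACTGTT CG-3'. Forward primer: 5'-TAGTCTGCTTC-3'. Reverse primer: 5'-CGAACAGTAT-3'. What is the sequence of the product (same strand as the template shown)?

Scanning the template, TAGTCTGCTTC occurs at positions 28–38; this primer anneals to the bottom strand there with its 3' end pointing downstream.
Reverse complement of the reverse primer: ATACTGTTCG. This occurs on the top strand at positions 53–62.
The product is the template from position 28 through 62 (35 bp).

5'-TAGTCTGCTTCTACTAACGCAGGTGATACTGTTCG-3'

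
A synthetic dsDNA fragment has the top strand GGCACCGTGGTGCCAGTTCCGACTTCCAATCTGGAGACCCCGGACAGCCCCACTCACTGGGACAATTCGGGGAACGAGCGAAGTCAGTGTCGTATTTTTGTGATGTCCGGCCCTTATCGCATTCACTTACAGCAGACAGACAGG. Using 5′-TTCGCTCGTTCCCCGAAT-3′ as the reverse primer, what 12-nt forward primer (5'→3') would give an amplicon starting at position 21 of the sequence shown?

The reverse primer's reverse complement ATTCGGGGAACGAGCGAA matches the template at positions 65–82; the product starts at position 21.
The forward primer is identical to the top strand over positions 21–32: GACTTCCAATCT.

5'-GACTTCCAATCT-3'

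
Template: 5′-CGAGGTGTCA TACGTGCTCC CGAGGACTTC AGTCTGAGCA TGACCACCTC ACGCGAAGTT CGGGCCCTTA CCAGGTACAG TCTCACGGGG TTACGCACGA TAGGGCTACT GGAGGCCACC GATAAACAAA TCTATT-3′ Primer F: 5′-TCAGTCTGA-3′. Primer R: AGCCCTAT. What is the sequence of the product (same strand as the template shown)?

The forward primer matches the template at positions 29–37.
The reverse primer's reverse complement is ATAGGGCT, which matches the template at positions 100–107.
The product is the template from position 29 through 107 (79 bp).

5'-TCAGTCTGAGCATGACCACCTCACGCGAAGTTCGGGCCCTTACCAGGTACAGTCTCACGGGGTTACGCACGATAGGGCT-3'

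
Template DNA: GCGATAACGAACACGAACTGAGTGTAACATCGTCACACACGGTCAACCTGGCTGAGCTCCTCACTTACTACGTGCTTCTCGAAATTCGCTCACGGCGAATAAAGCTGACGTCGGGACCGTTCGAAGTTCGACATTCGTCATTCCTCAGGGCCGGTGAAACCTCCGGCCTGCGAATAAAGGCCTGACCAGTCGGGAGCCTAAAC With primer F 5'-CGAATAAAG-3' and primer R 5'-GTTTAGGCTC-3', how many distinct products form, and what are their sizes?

The forward primer CGAATAAAG matches the top strand at positions 96–104, 171–179.
The reverse primer's reverse complement is GAGCCTAAAC, matching at positions 194–203.
Each forward site pairs with the reverse site to give a product ending at position 203: sizes 108, 33 bp.

Two products: 108 bp, 33 bp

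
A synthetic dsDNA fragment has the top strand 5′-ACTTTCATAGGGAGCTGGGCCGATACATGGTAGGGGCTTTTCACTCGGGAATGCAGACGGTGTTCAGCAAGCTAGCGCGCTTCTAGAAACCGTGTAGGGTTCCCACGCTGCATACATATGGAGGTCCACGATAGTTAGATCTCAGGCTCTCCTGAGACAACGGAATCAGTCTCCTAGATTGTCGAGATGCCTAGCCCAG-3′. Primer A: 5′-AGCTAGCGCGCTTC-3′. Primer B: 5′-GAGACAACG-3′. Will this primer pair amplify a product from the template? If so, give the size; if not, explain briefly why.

Primer A (AGCTAGCGCGCTTC) matches the top strand at positions 70–83 (3' end points downstream).
Primer B (GAGACAACG) also matches the top strand directly, at positions 154–162 — its reverse complement CGTTGTCTC is not present.
Both primers anneal to the bottom strand with 3' ends pointing the same way, so neither can prime synthesis back toward the other.

No product — both primers anneal to the same strand and extend in the same direction.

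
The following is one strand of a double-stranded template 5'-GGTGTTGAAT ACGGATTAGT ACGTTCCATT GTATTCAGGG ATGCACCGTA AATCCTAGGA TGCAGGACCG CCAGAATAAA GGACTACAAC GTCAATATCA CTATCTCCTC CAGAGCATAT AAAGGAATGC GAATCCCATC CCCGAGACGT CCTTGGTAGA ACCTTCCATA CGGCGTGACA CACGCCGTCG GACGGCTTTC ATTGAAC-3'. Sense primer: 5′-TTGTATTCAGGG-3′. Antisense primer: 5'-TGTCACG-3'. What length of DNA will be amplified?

The forward primer matches the template at positions 29–40.
Reverse complement of the reverse primer: CGTGACA. This occurs on the top strand at positions 174–180.
The product runs from position 29 to position 180, so its length is 180 − 29 + 1 = 152 bp.

152 bp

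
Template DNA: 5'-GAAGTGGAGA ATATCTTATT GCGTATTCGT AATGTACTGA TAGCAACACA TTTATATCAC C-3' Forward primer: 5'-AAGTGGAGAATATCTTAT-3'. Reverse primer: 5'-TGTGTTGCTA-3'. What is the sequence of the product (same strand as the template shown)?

5'-AAGTGGAGAATATCTTATTGCGTATTCGTAATGTACTGATAGCAACACA-3'

The forward primer matches the template at positions 2–19.
Taking the reverse complement of TGTGTTGCTA gives TAGCAACACA, found at positions 41–50 on the template; the primer anneals here to the top strand with its 3' end pointing upstream.
The product is the template from position 2 through 50 (49 bp).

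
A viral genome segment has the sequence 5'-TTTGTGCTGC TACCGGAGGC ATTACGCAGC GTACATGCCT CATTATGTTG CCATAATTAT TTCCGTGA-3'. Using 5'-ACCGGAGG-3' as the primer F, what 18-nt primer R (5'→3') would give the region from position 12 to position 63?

The product's 3' end on the top strand is position 63.
The reverse primer anneals to the top strand over positions 46–63, i.e. to TGTTGCCATAATTATTTC.
Its sequence written 5'→3' is the reverse complement: GAAATAATTATGGCAACA.

5'-GAAATAATTATGGCAACA-3'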